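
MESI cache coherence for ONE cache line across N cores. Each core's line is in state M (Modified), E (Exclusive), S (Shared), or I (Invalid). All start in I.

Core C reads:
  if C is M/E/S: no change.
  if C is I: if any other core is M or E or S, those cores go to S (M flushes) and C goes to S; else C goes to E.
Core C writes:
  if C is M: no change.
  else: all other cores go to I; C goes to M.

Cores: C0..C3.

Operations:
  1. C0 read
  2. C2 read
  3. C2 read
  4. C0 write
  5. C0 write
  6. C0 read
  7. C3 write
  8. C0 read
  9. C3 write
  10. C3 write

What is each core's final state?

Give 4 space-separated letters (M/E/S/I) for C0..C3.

Answer: I I I M

Derivation:
Op 1: C0 read [C0 read from I: no other sharers -> C0=E (exclusive)] -> [E,I,I,I]
Op 2: C2 read [C2 read from I: others=['C0=E'] -> C2=S, others downsized to S] -> [S,I,S,I]
Op 3: C2 read [C2 read: already in S, no change] -> [S,I,S,I]
Op 4: C0 write [C0 write: invalidate ['C2=S'] -> C0=M] -> [M,I,I,I]
Op 5: C0 write [C0 write: already M (modified), no change] -> [M,I,I,I]
Op 6: C0 read [C0 read: already in M, no change] -> [M,I,I,I]
Op 7: C3 write [C3 write: invalidate ['C0=M'] -> C3=M] -> [I,I,I,M]
Op 8: C0 read [C0 read from I: others=['C3=M'] -> C0=S, others downsized to S] -> [S,I,I,S]
Op 9: C3 write [C3 write: invalidate ['C0=S'] -> C3=M] -> [I,I,I,M]
Op 10: C3 write [C3 write: already M (modified), no change] -> [I,I,I,M]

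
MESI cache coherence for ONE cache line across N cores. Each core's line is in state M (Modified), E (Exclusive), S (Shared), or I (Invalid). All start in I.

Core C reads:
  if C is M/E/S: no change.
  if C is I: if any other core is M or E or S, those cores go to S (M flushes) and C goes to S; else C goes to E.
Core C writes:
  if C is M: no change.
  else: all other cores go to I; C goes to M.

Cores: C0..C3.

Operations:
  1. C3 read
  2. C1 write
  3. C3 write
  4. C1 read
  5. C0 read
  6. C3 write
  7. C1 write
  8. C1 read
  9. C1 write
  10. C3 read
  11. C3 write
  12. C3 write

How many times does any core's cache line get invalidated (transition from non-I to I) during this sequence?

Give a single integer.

Answer: 6

Derivation:
Op 1: C3 read [C3 read from I: no other sharers -> C3=E (exclusive)] -> [I,I,I,E] (invalidations this op: 0; running total: 0)
Op 2: C1 write [C1 write: invalidate ['C3=E'] -> C1=M] -> [I,M,I,I] (invalidations this op: 1; running total: 1)
Op 3: C3 write [C3 write: invalidate ['C1=M'] -> C3=M] -> [I,I,I,M] (invalidations this op: 1; running total: 2)
Op 4: C1 read [C1 read from I: others=['C3=M'] -> C1=S, others downsized to S] -> [I,S,I,S] (invalidations this op: 0; running total: 2)
Op 5: C0 read [C0 read from I: others=['C1=S', 'C3=S'] -> C0=S, others downsized to S] -> [S,S,I,S] (invalidations this op: 0; running total: 2)
Op 6: C3 write [C3 write: invalidate ['C0=S', 'C1=S'] -> C3=M] -> [I,I,I,M] (invalidations this op: 2; running total: 4)
Op 7: C1 write [C1 write: invalidate ['C3=M'] -> C1=M] -> [I,M,I,I] (invalidations this op: 1; running total: 5)
Op 8: C1 read [C1 read: already in M, no change] -> [I,M,I,I] (invalidations this op: 0; running total: 5)
Op 9: C1 write [C1 write: already M (modified), no change] -> [I,M,I,I] (invalidations this op: 0; running total: 5)
Op 10: C3 read [C3 read from I: others=['C1=M'] -> C3=S, others downsized to S] -> [I,S,I,S] (invalidations this op: 0; running total: 5)
Op 11: C3 write [C3 write: invalidate ['C1=S'] -> C3=M] -> [I,I,I,M] (invalidations this op: 1; running total: 6)
Op 12: C3 write [C3 write: already M (modified), no change] -> [I,I,I,M] (invalidations this op: 0; running total: 6)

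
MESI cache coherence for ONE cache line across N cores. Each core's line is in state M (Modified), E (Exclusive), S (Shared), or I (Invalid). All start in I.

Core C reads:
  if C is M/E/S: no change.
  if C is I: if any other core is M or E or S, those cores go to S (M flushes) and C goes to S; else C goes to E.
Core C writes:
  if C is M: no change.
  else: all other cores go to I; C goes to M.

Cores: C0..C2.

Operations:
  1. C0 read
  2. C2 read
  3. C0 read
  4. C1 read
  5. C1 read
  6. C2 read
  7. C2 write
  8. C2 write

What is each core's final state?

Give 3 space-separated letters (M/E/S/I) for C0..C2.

Op 1: C0 read [C0 read from I: no other sharers -> C0=E (exclusive)] -> [E,I,I]
Op 2: C2 read [C2 read from I: others=['C0=E'] -> C2=S, others downsized to S] -> [S,I,S]
Op 3: C0 read [C0 read: already in S, no change] -> [S,I,S]
Op 4: C1 read [C1 read from I: others=['C0=S', 'C2=S'] -> C1=S, others downsized to S] -> [S,S,S]
Op 5: C1 read [C1 read: already in S, no change] -> [S,S,S]
Op 6: C2 read [C2 read: already in S, no change] -> [S,S,S]
Op 7: C2 write [C2 write: invalidate ['C0=S', 'C1=S'] -> C2=M] -> [I,I,M]
Op 8: C2 write [C2 write: already M (modified), no change] -> [I,I,M]

Answer: I I M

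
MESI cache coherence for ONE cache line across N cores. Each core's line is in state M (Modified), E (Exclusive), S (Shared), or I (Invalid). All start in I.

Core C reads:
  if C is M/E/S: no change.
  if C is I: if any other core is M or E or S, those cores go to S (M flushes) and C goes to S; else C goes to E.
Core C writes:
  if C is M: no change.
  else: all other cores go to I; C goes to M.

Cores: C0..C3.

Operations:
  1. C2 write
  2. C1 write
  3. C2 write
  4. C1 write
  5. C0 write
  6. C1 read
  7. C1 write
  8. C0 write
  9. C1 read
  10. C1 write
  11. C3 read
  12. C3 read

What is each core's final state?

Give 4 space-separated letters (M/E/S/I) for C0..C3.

Op 1: C2 write [C2 write: invalidate none -> C2=M] -> [I,I,M,I]
Op 2: C1 write [C1 write: invalidate ['C2=M'] -> C1=M] -> [I,M,I,I]
Op 3: C2 write [C2 write: invalidate ['C1=M'] -> C2=M] -> [I,I,M,I]
Op 4: C1 write [C1 write: invalidate ['C2=M'] -> C1=M] -> [I,M,I,I]
Op 5: C0 write [C0 write: invalidate ['C1=M'] -> C0=M] -> [M,I,I,I]
Op 6: C1 read [C1 read from I: others=['C0=M'] -> C1=S, others downsized to S] -> [S,S,I,I]
Op 7: C1 write [C1 write: invalidate ['C0=S'] -> C1=M] -> [I,M,I,I]
Op 8: C0 write [C0 write: invalidate ['C1=M'] -> C0=M] -> [M,I,I,I]
Op 9: C1 read [C1 read from I: others=['C0=M'] -> C1=S, others downsized to S] -> [S,S,I,I]
Op 10: C1 write [C1 write: invalidate ['C0=S'] -> C1=M] -> [I,M,I,I]
Op 11: C3 read [C3 read from I: others=['C1=M'] -> C3=S, others downsized to S] -> [I,S,I,S]
Op 12: C3 read [C3 read: already in S, no change] -> [I,S,I,S]

Answer: I S I S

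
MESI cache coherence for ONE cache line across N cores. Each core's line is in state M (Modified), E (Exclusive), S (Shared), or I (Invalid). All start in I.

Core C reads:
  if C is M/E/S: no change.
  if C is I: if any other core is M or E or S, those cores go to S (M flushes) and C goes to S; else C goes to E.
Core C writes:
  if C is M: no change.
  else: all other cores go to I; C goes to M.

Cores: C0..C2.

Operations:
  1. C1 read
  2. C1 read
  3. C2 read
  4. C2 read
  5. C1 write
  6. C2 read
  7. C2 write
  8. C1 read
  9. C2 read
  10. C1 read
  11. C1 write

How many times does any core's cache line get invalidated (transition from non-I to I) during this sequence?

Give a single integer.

Op 1: C1 read [C1 read from I: no other sharers -> C1=E (exclusive)] -> [I,E,I] (invalidations this op: 0; running total: 0)
Op 2: C1 read [C1 read: already in E, no change] -> [I,E,I] (invalidations this op: 0; running total: 0)
Op 3: C2 read [C2 read from I: others=['C1=E'] -> C2=S, others downsized to S] -> [I,S,S] (invalidations this op: 0; running total: 0)
Op 4: C2 read [C2 read: already in S, no change] -> [I,S,S] (invalidations this op: 0; running total: 0)
Op 5: C1 write [C1 write: invalidate ['C2=S'] -> C1=M] -> [I,M,I] (invalidations this op: 1; running total: 1)
Op 6: C2 read [C2 read from I: others=['C1=M'] -> C2=S, others downsized to S] -> [I,S,S] (invalidations this op: 0; running total: 1)
Op 7: C2 write [C2 write: invalidate ['C1=S'] -> C2=M] -> [I,I,M] (invalidations this op: 1; running total: 2)
Op 8: C1 read [C1 read from I: others=['C2=M'] -> C1=S, others downsized to S] -> [I,S,S] (invalidations this op: 0; running total: 2)
Op 9: C2 read [C2 read: already in S, no change] -> [I,S,S] (invalidations this op: 0; running total: 2)
Op 10: C1 read [C1 read: already in S, no change] -> [I,S,S] (invalidations this op: 0; running total: 2)
Op 11: C1 write [C1 write: invalidate ['C2=S'] -> C1=M] -> [I,M,I] (invalidations this op: 1; running total: 3)

Answer: 3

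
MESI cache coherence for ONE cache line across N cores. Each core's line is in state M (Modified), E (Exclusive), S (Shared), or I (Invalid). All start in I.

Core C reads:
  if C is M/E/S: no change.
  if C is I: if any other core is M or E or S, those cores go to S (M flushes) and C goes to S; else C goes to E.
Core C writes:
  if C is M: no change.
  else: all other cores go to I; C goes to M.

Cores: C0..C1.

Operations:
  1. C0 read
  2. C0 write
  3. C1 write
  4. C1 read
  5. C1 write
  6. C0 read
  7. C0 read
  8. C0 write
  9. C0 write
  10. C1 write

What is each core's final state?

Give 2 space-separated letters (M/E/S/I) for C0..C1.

Op 1: C0 read [C0 read from I: no other sharers -> C0=E (exclusive)] -> [E,I]
Op 2: C0 write [C0 write: invalidate none -> C0=M] -> [M,I]
Op 3: C1 write [C1 write: invalidate ['C0=M'] -> C1=M] -> [I,M]
Op 4: C1 read [C1 read: already in M, no change] -> [I,M]
Op 5: C1 write [C1 write: already M (modified), no change] -> [I,M]
Op 6: C0 read [C0 read from I: others=['C1=M'] -> C0=S, others downsized to S] -> [S,S]
Op 7: C0 read [C0 read: already in S, no change] -> [S,S]
Op 8: C0 write [C0 write: invalidate ['C1=S'] -> C0=M] -> [M,I]
Op 9: C0 write [C0 write: already M (modified), no change] -> [M,I]
Op 10: C1 write [C1 write: invalidate ['C0=M'] -> C1=M] -> [I,M]

Answer: I M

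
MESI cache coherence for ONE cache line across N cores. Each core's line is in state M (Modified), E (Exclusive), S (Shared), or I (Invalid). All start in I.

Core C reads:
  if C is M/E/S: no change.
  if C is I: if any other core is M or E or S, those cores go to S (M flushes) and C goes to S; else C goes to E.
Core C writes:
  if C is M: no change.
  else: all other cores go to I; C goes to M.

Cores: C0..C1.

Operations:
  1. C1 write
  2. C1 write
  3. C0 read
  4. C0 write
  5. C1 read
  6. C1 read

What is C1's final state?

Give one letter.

Op 1: C1 write [C1 write: invalidate none -> C1=M] -> [I,M]
Op 2: C1 write [C1 write: already M (modified), no change] -> [I,M]
Op 3: C0 read [C0 read from I: others=['C1=M'] -> C0=S, others downsized to S] -> [S,S]
Op 4: C0 write [C0 write: invalidate ['C1=S'] -> C0=M] -> [M,I]
Op 5: C1 read [C1 read from I: others=['C0=M'] -> C1=S, others downsized to S] -> [S,S]
Op 6: C1 read [C1 read: already in S, no change] -> [S,S]

Answer: S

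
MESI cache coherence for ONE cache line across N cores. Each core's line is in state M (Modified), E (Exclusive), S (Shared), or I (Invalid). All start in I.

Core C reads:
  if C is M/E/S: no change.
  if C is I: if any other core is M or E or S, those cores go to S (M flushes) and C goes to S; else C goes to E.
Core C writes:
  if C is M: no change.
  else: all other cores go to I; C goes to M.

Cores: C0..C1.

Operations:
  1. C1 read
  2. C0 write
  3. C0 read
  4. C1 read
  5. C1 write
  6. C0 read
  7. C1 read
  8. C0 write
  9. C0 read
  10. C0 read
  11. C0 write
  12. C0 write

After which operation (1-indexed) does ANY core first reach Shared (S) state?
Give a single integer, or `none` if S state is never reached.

Op 1: C1 read [C1 read from I: no other sharers -> C1=E (exclusive)] -> [I,E]
Op 2: C0 write [C0 write: invalidate ['C1=E'] -> C0=M] -> [M,I]
Op 3: C0 read [C0 read: already in M, no change] -> [M,I]
Op 4: C1 read [C1 read from I: others=['C0=M'] -> C1=S, others downsized to S] -> [S,S]
  -> First S state at op 4; remaining ops need not be traced.

Answer: 4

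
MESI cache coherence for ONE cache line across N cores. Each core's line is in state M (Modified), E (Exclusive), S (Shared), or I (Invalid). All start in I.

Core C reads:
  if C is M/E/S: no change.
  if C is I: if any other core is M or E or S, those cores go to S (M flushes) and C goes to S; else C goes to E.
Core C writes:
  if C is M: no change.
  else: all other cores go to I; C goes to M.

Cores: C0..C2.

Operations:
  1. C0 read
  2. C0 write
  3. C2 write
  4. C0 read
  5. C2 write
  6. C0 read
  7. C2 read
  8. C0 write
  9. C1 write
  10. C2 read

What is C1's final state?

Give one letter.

Answer: S

Derivation:
Op 1: C0 read [C0 read from I: no other sharers -> C0=E (exclusive)] -> [E,I,I]
Op 2: C0 write [C0 write: invalidate none -> C0=M] -> [M,I,I]
Op 3: C2 write [C2 write: invalidate ['C0=M'] -> C2=M] -> [I,I,M]
Op 4: C0 read [C0 read from I: others=['C2=M'] -> C0=S, others downsized to S] -> [S,I,S]
Op 5: C2 write [C2 write: invalidate ['C0=S'] -> C2=M] -> [I,I,M]
Op 6: C0 read [C0 read from I: others=['C2=M'] -> C0=S, others downsized to S] -> [S,I,S]
Op 7: C2 read [C2 read: already in S, no change] -> [S,I,S]
Op 8: C0 write [C0 write: invalidate ['C2=S'] -> C0=M] -> [M,I,I]
Op 9: C1 write [C1 write: invalidate ['C0=M'] -> C1=M] -> [I,M,I]
Op 10: C2 read [C2 read from I: others=['C1=M'] -> C2=S, others downsized to S] -> [I,S,S]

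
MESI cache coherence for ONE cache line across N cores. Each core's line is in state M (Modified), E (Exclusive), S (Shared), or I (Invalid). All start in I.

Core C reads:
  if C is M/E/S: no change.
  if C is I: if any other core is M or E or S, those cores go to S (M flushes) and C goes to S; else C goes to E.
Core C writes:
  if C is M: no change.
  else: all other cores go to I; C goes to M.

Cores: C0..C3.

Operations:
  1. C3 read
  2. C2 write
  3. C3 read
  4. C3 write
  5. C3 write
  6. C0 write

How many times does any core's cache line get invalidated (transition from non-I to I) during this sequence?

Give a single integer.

Op 1: C3 read [C3 read from I: no other sharers -> C3=E (exclusive)] -> [I,I,I,E] (invalidations this op: 0; running total: 0)
Op 2: C2 write [C2 write: invalidate ['C3=E'] -> C2=M] -> [I,I,M,I] (invalidations this op: 1; running total: 1)
Op 3: C3 read [C3 read from I: others=['C2=M'] -> C3=S, others downsized to S] -> [I,I,S,S] (invalidations this op: 0; running total: 1)
Op 4: C3 write [C3 write: invalidate ['C2=S'] -> C3=M] -> [I,I,I,M] (invalidations this op: 1; running total: 2)
Op 5: C3 write [C3 write: already M (modified), no change] -> [I,I,I,M] (invalidations this op: 0; running total: 2)
Op 6: C0 write [C0 write: invalidate ['C3=M'] -> C0=M] -> [M,I,I,I] (invalidations this op: 1; running total: 3)

Answer: 3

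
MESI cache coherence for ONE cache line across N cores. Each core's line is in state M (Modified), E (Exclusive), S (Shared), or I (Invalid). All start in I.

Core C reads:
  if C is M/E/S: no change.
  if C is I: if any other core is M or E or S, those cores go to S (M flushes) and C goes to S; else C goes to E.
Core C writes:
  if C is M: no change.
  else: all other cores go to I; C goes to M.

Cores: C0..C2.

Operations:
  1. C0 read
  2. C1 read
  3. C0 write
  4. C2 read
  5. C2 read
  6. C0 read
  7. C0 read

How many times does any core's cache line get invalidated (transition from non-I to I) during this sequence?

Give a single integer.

Answer: 1

Derivation:
Op 1: C0 read [C0 read from I: no other sharers -> C0=E (exclusive)] -> [E,I,I] (invalidations this op: 0; running total: 0)
Op 2: C1 read [C1 read from I: others=['C0=E'] -> C1=S, others downsized to S] -> [S,S,I] (invalidations this op: 0; running total: 0)
Op 3: C0 write [C0 write: invalidate ['C1=S'] -> C0=M] -> [M,I,I] (invalidations this op: 1; running total: 1)
Op 4: C2 read [C2 read from I: others=['C0=M'] -> C2=S, others downsized to S] -> [S,I,S] (invalidations this op: 0; running total: 1)
Op 5: C2 read [C2 read: already in S, no change] -> [S,I,S] (invalidations this op: 0; running total: 1)
Op 6: C0 read [C0 read: already in S, no change] -> [S,I,S] (invalidations this op: 0; running total: 1)
Op 7: C0 read [C0 read: already in S, no change] -> [S,I,S] (invalidations this op: 0; running total: 1)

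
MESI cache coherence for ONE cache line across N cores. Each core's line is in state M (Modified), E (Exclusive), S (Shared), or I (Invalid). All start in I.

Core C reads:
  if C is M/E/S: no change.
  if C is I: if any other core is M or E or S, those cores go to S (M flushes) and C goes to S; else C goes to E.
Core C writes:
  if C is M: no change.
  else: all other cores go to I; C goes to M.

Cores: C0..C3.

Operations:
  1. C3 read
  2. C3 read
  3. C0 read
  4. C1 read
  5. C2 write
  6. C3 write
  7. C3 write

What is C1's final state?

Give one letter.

Op 1: C3 read [C3 read from I: no other sharers -> C3=E (exclusive)] -> [I,I,I,E]
Op 2: C3 read [C3 read: already in E, no change] -> [I,I,I,E]
Op 3: C0 read [C0 read from I: others=['C3=E'] -> C0=S, others downsized to S] -> [S,I,I,S]
Op 4: C1 read [C1 read from I: others=['C0=S', 'C3=S'] -> C1=S, others downsized to S] -> [S,S,I,S]
Op 5: C2 write [C2 write: invalidate ['C0=S', 'C1=S', 'C3=S'] -> C2=M] -> [I,I,M,I]
Op 6: C3 write [C3 write: invalidate ['C2=M'] -> C3=M] -> [I,I,I,M]
Op 7: C3 write [C3 write: already M (modified), no change] -> [I,I,I,M]

Answer: I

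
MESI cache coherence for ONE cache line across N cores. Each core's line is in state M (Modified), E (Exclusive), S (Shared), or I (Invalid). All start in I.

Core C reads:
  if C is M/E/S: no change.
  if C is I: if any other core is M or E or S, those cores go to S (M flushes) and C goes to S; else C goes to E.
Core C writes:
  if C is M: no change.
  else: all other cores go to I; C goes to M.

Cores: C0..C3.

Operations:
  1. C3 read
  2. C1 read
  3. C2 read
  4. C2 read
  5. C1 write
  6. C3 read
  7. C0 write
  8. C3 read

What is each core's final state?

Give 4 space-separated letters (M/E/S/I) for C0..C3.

Op 1: C3 read [C3 read from I: no other sharers -> C3=E (exclusive)] -> [I,I,I,E]
Op 2: C1 read [C1 read from I: others=['C3=E'] -> C1=S, others downsized to S] -> [I,S,I,S]
Op 3: C2 read [C2 read from I: others=['C1=S', 'C3=S'] -> C2=S, others downsized to S] -> [I,S,S,S]
Op 4: C2 read [C2 read: already in S, no change] -> [I,S,S,S]
Op 5: C1 write [C1 write: invalidate ['C2=S', 'C3=S'] -> C1=M] -> [I,M,I,I]
Op 6: C3 read [C3 read from I: others=['C1=M'] -> C3=S, others downsized to S] -> [I,S,I,S]
Op 7: C0 write [C0 write: invalidate ['C1=S', 'C3=S'] -> C0=M] -> [M,I,I,I]
Op 8: C3 read [C3 read from I: others=['C0=M'] -> C3=S, others downsized to S] -> [S,I,I,S]

Answer: S I I S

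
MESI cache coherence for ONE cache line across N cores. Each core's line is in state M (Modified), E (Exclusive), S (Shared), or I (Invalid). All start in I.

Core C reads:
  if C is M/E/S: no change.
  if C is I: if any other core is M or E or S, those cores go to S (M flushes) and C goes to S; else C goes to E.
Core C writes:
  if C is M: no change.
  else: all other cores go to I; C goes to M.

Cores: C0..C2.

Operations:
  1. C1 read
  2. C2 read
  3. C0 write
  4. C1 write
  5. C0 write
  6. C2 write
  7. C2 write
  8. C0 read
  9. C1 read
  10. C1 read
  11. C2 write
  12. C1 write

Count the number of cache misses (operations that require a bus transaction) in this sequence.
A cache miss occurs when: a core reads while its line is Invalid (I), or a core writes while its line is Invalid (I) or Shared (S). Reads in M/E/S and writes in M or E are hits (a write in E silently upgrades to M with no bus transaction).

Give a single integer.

Op 1: C1 read [C1 read from I: no other sharers -> C1=E (exclusive)] -> [I,E,I] [MISS #1: read from I]
Op 2: C2 read [C2 read from I: others=['C1=E'] -> C2=S, others downsized to S] -> [I,S,S] [MISS #2: read from I]
Op 3: C0 write [C0 write: invalidate ['C1=S', 'C2=S'] -> C0=M] -> [M,I,I] [MISS #3: write from I]
Op 4: C1 write [C1 write: invalidate ['C0=M'] -> C1=M] -> [I,M,I] [MISS #4: write from I]
Op 5: C0 write [C0 write: invalidate ['C1=M'] -> C0=M] -> [M,I,I] [MISS #5: write from I]
Op 6: C2 write [C2 write: invalidate ['C0=M'] -> C2=M] -> [I,I,M] [MISS #6: write from I]
Op 7: C2 write [C2 write: already M (modified), no change] -> [I,I,M] [hit: write from M]
Op 8: C0 read [C0 read from I: others=['C2=M'] -> C0=S, others downsized to S] -> [S,I,S] [MISS #7: read from I]
Op 9: C1 read [C1 read from I: others=['C0=S', 'C2=S'] -> C1=S, others downsized to S] -> [S,S,S] [MISS #8: read from I]
Op 10: C1 read [C1 read: already in S, no change] -> [S,S,S] [hit: read from S]
Op 11: C2 write [C2 write: invalidate ['C0=S', 'C1=S'] -> C2=M] -> [I,I,M] [MISS #9: write from S]
Op 12: C1 write [C1 write: invalidate ['C2=M'] -> C1=M] -> [I,M,I] [MISS #10: write from I]

Answer: 10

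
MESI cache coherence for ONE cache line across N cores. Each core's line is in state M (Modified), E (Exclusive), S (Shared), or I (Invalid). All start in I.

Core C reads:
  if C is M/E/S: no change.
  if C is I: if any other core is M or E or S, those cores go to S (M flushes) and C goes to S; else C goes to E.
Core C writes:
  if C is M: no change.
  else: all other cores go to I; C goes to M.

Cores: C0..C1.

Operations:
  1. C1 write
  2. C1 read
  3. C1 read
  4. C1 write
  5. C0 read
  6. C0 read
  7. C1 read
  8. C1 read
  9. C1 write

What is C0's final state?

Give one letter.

Op 1: C1 write [C1 write: invalidate none -> C1=M] -> [I,M]
Op 2: C1 read [C1 read: already in M, no change] -> [I,M]
Op 3: C1 read [C1 read: already in M, no change] -> [I,M]
Op 4: C1 write [C1 write: already M (modified), no change] -> [I,M]
Op 5: C0 read [C0 read from I: others=['C1=M'] -> C0=S, others downsized to S] -> [S,S]
Op 6: C0 read [C0 read: already in S, no change] -> [S,S]
Op 7: C1 read [C1 read: already in S, no change] -> [S,S]
Op 8: C1 read [C1 read: already in S, no change] -> [S,S]
Op 9: C1 write [C1 write: invalidate ['C0=S'] -> C1=M] -> [I,M]

Answer: I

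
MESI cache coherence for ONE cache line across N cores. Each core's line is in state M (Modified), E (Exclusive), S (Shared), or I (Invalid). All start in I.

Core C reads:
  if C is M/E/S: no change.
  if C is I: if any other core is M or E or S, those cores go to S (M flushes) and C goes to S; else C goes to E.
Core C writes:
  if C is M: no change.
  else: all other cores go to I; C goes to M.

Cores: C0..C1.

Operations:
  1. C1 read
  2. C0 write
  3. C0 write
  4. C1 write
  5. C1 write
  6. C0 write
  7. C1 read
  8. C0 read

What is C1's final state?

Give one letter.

Op 1: C1 read [C1 read from I: no other sharers -> C1=E (exclusive)] -> [I,E]
Op 2: C0 write [C0 write: invalidate ['C1=E'] -> C0=M] -> [M,I]
Op 3: C0 write [C0 write: already M (modified), no change] -> [M,I]
Op 4: C1 write [C1 write: invalidate ['C0=M'] -> C1=M] -> [I,M]
Op 5: C1 write [C1 write: already M (modified), no change] -> [I,M]
Op 6: C0 write [C0 write: invalidate ['C1=M'] -> C0=M] -> [M,I]
Op 7: C1 read [C1 read from I: others=['C0=M'] -> C1=S, others downsized to S] -> [S,S]
Op 8: C0 read [C0 read: already in S, no change] -> [S,S]

Answer: S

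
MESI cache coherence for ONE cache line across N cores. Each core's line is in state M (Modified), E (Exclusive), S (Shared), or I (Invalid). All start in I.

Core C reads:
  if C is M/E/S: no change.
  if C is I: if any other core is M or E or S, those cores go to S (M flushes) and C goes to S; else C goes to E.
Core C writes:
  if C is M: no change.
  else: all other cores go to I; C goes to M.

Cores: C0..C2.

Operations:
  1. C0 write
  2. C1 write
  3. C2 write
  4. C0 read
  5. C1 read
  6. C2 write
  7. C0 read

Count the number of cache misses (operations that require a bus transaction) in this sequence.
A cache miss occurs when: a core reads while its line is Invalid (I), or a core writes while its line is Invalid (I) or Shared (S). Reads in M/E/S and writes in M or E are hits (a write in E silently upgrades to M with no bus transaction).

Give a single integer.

Answer: 7

Derivation:
Op 1: C0 write [C0 write: invalidate none -> C0=M] -> [M,I,I] [MISS #1: write from I]
Op 2: C1 write [C1 write: invalidate ['C0=M'] -> C1=M] -> [I,M,I] [MISS #2: write from I]
Op 3: C2 write [C2 write: invalidate ['C1=M'] -> C2=M] -> [I,I,M] [MISS #3: write from I]
Op 4: C0 read [C0 read from I: others=['C2=M'] -> C0=S, others downsized to S] -> [S,I,S] [MISS #4: read from I]
Op 5: C1 read [C1 read from I: others=['C0=S', 'C2=S'] -> C1=S, others downsized to S] -> [S,S,S] [MISS #5: read from I]
Op 6: C2 write [C2 write: invalidate ['C0=S', 'C1=S'] -> C2=M] -> [I,I,M] [MISS #6: write from S]
Op 7: C0 read [C0 read from I: others=['C2=M'] -> C0=S, others downsized to S] -> [S,I,S] [MISS #7: read from I]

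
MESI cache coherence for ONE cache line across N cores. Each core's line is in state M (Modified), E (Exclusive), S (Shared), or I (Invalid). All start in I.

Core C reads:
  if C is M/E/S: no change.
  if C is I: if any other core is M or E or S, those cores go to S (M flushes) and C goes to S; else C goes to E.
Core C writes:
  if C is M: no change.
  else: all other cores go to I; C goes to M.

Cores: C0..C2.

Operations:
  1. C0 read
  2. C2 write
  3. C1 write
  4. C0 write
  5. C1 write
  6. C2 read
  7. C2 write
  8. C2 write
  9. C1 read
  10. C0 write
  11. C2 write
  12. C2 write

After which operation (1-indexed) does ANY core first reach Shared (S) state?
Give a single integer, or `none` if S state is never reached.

Op 1: C0 read [C0 read from I: no other sharers -> C0=E (exclusive)] -> [E,I,I]
Op 2: C2 write [C2 write: invalidate ['C0=E'] -> C2=M] -> [I,I,M]
Op 3: C1 write [C1 write: invalidate ['C2=M'] -> C1=M] -> [I,M,I]
Op 4: C0 write [C0 write: invalidate ['C1=M'] -> C0=M] -> [M,I,I]
Op 5: C1 write [C1 write: invalidate ['C0=M'] -> C1=M] -> [I,M,I]
Op 6: C2 read [C2 read from I: others=['C1=M'] -> C2=S, others downsized to S] -> [I,S,S]
  -> First S state at op 6; remaining ops need not be traced.

Answer: 6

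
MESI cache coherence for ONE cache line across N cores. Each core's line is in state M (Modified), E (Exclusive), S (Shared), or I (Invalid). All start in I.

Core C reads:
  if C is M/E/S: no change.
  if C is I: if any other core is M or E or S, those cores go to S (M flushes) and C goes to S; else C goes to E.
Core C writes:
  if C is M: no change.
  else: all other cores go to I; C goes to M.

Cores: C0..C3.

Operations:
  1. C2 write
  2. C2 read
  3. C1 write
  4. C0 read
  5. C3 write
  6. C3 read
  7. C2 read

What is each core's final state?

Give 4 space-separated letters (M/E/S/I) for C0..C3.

Answer: I I S S

Derivation:
Op 1: C2 write [C2 write: invalidate none -> C2=M] -> [I,I,M,I]
Op 2: C2 read [C2 read: already in M, no change] -> [I,I,M,I]
Op 3: C1 write [C1 write: invalidate ['C2=M'] -> C1=M] -> [I,M,I,I]
Op 4: C0 read [C0 read from I: others=['C1=M'] -> C0=S, others downsized to S] -> [S,S,I,I]
Op 5: C3 write [C3 write: invalidate ['C0=S', 'C1=S'] -> C3=M] -> [I,I,I,M]
Op 6: C3 read [C3 read: already in M, no change] -> [I,I,I,M]
Op 7: C2 read [C2 read from I: others=['C3=M'] -> C2=S, others downsized to S] -> [I,I,S,S]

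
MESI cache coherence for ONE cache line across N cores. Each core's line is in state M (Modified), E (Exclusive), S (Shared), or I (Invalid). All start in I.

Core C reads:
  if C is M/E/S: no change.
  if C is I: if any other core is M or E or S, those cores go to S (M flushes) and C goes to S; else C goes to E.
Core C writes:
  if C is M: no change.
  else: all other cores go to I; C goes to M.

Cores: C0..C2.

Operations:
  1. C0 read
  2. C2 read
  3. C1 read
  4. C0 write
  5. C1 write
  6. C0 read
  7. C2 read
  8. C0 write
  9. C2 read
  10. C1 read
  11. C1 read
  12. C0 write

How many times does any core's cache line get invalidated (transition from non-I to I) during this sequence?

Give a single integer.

Op 1: C0 read [C0 read from I: no other sharers -> C0=E (exclusive)] -> [E,I,I] (invalidations this op: 0; running total: 0)
Op 2: C2 read [C2 read from I: others=['C0=E'] -> C2=S, others downsized to S] -> [S,I,S] (invalidations this op: 0; running total: 0)
Op 3: C1 read [C1 read from I: others=['C0=S', 'C2=S'] -> C1=S, others downsized to S] -> [S,S,S] (invalidations this op: 0; running total: 0)
Op 4: C0 write [C0 write: invalidate ['C1=S', 'C2=S'] -> C0=M] -> [M,I,I] (invalidations this op: 2; running total: 2)
Op 5: C1 write [C1 write: invalidate ['C0=M'] -> C1=M] -> [I,M,I] (invalidations this op: 1; running total: 3)
Op 6: C0 read [C0 read from I: others=['C1=M'] -> C0=S, others downsized to S] -> [S,S,I] (invalidations this op: 0; running total: 3)
Op 7: C2 read [C2 read from I: others=['C0=S', 'C1=S'] -> C2=S, others downsized to S] -> [S,S,S] (invalidations this op: 0; running total: 3)
Op 8: C0 write [C0 write: invalidate ['C1=S', 'C2=S'] -> C0=M] -> [M,I,I] (invalidations this op: 2; running total: 5)
Op 9: C2 read [C2 read from I: others=['C0=M'] -> C2=S, others downsized to S] -> [S,I,S] (invalidations this op: 0; running total: 5)
Op 10: C1 read [C1 read from I: others=['C0=S', 'C2=S'] -> C1=S, others downsized to S] -> [S,S,S] (invalidations this op: 0; running total: 5)
Op 11: C1 read [C1 read: already in S, no change] -> [S,S,S] (invalidations this op: 0; running total: 5)
Op 12: C0 write [C0 write: invalidate ['C1=S', 'C2=S'] -> C0=M] -> [M,I,I] (invalidations this op: 2; running total: 7)

Answer: 7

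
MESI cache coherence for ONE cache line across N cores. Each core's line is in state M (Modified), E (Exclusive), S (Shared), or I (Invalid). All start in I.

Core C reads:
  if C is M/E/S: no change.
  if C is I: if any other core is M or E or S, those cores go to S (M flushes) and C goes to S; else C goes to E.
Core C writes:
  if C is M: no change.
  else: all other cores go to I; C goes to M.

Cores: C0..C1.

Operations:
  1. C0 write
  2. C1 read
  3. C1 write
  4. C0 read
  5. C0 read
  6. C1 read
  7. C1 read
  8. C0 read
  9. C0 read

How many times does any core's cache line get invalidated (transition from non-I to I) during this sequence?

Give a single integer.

Answer: 1

Derivation:
Op 1: C0 write [C0 write: invalidate none -> C0=M] -> [M,I] (invalidations this op: 0; running total: 0)
Op 2: C1 read [C1 read from I: others=['C0=M'] -> C1=S, others downsized to S] -> [S,S] (invalidations this op: 0; running total: 0)
Op 3: C1 write [C1 write: invalidate ['C0=S'] -> C1=M] -> [I,M] (invalidations this op: 1; running total: 1)
Op 4: C0 read [C0 read from I: others=['C1=M'] -> C0=S, others downsized to S] -> [S,S] (invalidations this op: 0; running total: 1)
Op 5: C0 read [C0 read: already in S, no change] -> [S,S] (invalidations this op: 0; running total: 1)
Op 6: C1 read [C1 read: already in S, no change] -> [S,S] (invalidations this op: 0; running total: 1)
Op 7: C1 read [C1 read: already in S, no change] -> [S,S] (invalidations this op: 0; running total: 1)
Op 8: C0 read [C0 read: already in S, no change] -> [S,S] (invalidations this op: 0; running total: 1)
Op 9: C0 read [C0 read: already in S, no change] -> [S,S] (invalidations this op: 0; running total: 1)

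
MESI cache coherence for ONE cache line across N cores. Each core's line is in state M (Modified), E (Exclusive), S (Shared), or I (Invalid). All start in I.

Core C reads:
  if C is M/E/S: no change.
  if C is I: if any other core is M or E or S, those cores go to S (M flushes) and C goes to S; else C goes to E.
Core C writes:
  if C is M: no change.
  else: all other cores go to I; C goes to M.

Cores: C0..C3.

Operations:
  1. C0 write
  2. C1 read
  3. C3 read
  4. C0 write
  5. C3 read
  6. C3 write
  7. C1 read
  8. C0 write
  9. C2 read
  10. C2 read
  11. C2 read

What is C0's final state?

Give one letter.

Op 1: C0 write [C0 write: invalidate none -> C0=M] -> [M,I,I,I]
Op 2: C1 read [C1 read from I: others=['C0=M'] -> C1=S, others downsized to S] -> [S,S,I,I]
Op 3: C3 read [C3 read from I: others=['C0=S', 'C1=S'] -> C3=S, others downsized to S] -> [S,S,I,S]
Op 4: C0 write [C0 write: invalidate ['C1=S', 'C3=S'] -> C0=M] -> [M,I,I,I]
Op 5: C3 read [C3 read from I: others=['C0=M'] -> C3=S, others downsized to S] -> [S,I,I,S]
Op 6: C3 write [C3 write: invalidate ['C0=S'] -> C3=M] -> [I,I,I,M]
Op 7: C1 read [C1 read from I: others=['C3=M'] -> C1=S, others downsized to S] -> [I,S,I,S]
Op 8: C0 write [C0 write: invalidate ['C1=S', 'C3=S'] -> C0=M] -> [M,I,I,I]
Op 9: C2 read [C2 read from I: others=['C0=M'] -> C2=S, others downsized to S] -> [S,I,S,I]
Op 10: C2 read [C2 read: already in S, no change] -> [S,I,S,I]
Op 11: C2 read [C2 read: already in S, no change] -> [S,I,S,I]

Answer: S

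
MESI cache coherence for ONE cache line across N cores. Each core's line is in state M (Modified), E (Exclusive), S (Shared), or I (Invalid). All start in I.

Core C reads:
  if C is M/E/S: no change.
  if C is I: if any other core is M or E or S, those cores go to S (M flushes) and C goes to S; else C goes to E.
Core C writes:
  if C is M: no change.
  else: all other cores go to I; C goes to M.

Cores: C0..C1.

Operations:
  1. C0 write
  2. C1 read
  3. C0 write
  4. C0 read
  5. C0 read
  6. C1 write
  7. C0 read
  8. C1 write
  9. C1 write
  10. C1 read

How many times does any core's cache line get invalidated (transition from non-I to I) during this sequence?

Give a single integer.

Op 1: C0 write [C0 write: invalidate none -> C0=M] -> [M,I] (invalidations this op: 0; running total: 0)
Op 2: C1 read [C1 read from I: others=['C0=M'] -> C1=S, others downsized to S] -> [S,S] (invalidations this op: 0; running total: 0)
Op 3: C0 write [C0 write: invalidate ['C1=S'] -> C0=M] -> [M,I] (invalidations this op: 1; running total: 1)
Op 4: C0 read [C0 read: already in M, no change] -> [M,I] (invalidations this op: 0; running total: 1)
Op 5: C0 read [C0 read: already in M, no change] -> [M,I] (invalidations this op: 0; running total: 1)
Op 6: C1 write [C1 write: invalidate ['C0=M'] -> C1=M] -> [I,M] (invalidations this op: 1; running total: 2)
Op 7: C0 read [C0 read from I: others=['C1=M'] -> C0=S, others downsized to S] -> [S,S] (invalidations this op: 0; running total: 2)
Op 8: C1 write [C1 write: invalidate ['C0=S'] -> C1=M] -> [I,M] (invalidations this op: 1; running total: 3)
Op 9: C1 write [C1 write: already M (modified), no change] -> [I,M] (invalidations this op: 0; running total: 3)
Op 10: C1 read [C1 read: already in M, no change] -> [I,M] (invalidations this op: 0; running total: 3)

Answer: 3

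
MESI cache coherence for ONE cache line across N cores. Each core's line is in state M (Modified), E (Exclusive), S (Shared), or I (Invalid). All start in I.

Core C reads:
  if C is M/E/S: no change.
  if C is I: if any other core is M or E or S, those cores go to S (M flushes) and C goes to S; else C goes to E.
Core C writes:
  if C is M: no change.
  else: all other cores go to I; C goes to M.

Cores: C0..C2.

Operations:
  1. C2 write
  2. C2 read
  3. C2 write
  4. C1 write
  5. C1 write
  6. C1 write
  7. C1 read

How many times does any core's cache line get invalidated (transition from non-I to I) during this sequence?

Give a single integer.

Answer: 1

Derivation:
Op 1: C2 write [C2 write: invalidate none -> C2=M] -> [I,I,M] (invalidations this op: 0; running total: 0)
Op 2: C2 read [C2 read: already in M, no change] -> [I,I,M] (invalidations this op: 0; running total: 0)
Op 3: C2 write [C2 write: already M (modified), no change] -> [I,I,M] (invalidations this op: 0; running total: 0)
Op 4: C1 write [C1 write: invalidate ['C2=M'] -> C1=M] -> [I,M,I] (invalidations this op: 1; running total: 1)
Op 5: C1 write [C1 write: already M (modified), no change] -> [I,M,I] (invalidations this op: 0; running total: 1)
Op 6: C1 write [C1 write: already M (modified), no change] -> [I,M,I] (invalidations this op: 0; running total: 1)
Op 7: C1 read [C1 read: already in M, no change] -> [I,M,I] (invalidations this op: 0; running total: 1)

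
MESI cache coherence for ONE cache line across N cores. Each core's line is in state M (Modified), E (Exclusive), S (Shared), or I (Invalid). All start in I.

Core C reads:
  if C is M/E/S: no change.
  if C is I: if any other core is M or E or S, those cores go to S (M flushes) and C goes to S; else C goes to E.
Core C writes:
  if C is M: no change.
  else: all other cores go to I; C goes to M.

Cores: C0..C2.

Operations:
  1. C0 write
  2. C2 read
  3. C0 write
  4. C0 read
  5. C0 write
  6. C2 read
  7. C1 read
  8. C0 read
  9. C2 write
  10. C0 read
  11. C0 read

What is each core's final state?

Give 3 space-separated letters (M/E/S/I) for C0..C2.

Op 1: C0 write [C0 write: invalidate none -> C0=M] -> [M,I,I]
Op 2: C2 read [C2 read from I: others=['C0=M'] -> C2=S, others downsized to S] -> [S,I,S]
Op 3: C0 write [C0 write: invalidate ['C2=S'] -> C0=M] -> [M,I,I]
Op 4: C0 read [C0 read: already in M, no change] -> [M,I,I]
Op 5: C0 write [C0 write: already M (modified), no change] -> [M,I,I]
Op 6: C2 read [C2 read from I: others=['C0=M'] -> C2=S, others downsized to S] -> [S,I,S]
Op 7: C1 read [C1 read from I: others=['C0=S', 'C2=S'] -> C1=S, others downsized to S] -> [S,S,S]
Op 8: C0 read [C0 read: already in S, no change] -> [S,S,S]
Op 9: C2 write [C2 write: invalidate ['C0=S', 'C1=S'] -> C2=M] -> [I,I,M]
Op 10: C0 read [C0 read from I: others=['C2=M'] -> C0=S, others downsized to S] -> [S,I,S]
Op 11: C0 read [C0 read: already in S, no change] -> [S,I,S]

Answer: S I S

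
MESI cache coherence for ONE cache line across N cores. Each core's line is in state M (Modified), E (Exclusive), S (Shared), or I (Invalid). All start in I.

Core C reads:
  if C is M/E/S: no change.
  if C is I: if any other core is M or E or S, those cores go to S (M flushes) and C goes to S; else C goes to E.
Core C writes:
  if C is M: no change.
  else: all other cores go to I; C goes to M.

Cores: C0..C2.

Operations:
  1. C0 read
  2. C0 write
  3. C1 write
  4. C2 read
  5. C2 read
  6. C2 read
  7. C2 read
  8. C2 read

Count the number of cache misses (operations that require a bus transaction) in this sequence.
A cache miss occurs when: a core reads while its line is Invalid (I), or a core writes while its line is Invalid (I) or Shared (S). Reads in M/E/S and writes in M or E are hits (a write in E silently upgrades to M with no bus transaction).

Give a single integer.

Answer: 3

Derivation:
Op 1: C0 read [C0 read from I: no other sharers -> C0=E (exclusive)] -> [E,I,I] [MISS #1: read from I]
Op 2: C0 write [C0 write: invalidate none -> C0=M] -> [M,I,I] [hit: write from E is a silent E->M upgrade, no bus transaction]
Op 3: C1 write [C1 write: invalidate ['C0=M'] -> C1=M] -> [I,M,I] [MISS #2: write from I]
Op 4: C2 read [C2 read from I: others=['C1=M'] -> C2=S, others downsized to S] -> [I,S,S] [MISS #3: read from I]
Op 5: C2 read [C2 read: already in S, no change] -> [I,S,S] [hit: read from S]
Op 6: C2 read [C2 read: already in S, no change] -> [I,S,S] [hit: read from S]
Op 7: C2 read [C2 read: already in S, no change] -> [I,S,S] [hit: read from S]
Op 8: C2 read [C2 read: already in S, no change] -> [I,S,S] [hit: read from S]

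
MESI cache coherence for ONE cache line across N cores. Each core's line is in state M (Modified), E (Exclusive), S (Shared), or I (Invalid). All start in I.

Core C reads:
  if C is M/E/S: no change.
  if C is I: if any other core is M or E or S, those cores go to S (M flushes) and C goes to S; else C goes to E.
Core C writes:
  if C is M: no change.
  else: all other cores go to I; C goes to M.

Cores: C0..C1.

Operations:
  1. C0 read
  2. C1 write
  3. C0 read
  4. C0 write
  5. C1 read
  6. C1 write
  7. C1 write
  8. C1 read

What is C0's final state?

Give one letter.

Op 1: C0 read [C0 read from I: no other sharers -> C0=E (exclusive)] -> [E,I]
Op 2: C1 write [C1 write: invalidate ['C0=E'] -> C1=M] -> [I,M]
Op 3: C0 read [C0 read from I: others=['C1=M'] -> C0=S, others downsized to S] -> [S,S]
Op 4: C0 write [C0 write: invalidate ['C1=S'] -> C0=M] -> [M,I]
Op 5: C1 read [C1 read from I: others=['C0=M'] -> C1=S, others downsized to S] -> [S,S]
Op 6: C1 write [C1 write: invalidate ['C0=S'] -> C1=M] -> [I,M]
Op 7: C1 write [C1 write: already M (modified), no change] -> [I,M]
Op 8: C1 read [C1 read: already in M, no change] -> [I,M]

Answer: I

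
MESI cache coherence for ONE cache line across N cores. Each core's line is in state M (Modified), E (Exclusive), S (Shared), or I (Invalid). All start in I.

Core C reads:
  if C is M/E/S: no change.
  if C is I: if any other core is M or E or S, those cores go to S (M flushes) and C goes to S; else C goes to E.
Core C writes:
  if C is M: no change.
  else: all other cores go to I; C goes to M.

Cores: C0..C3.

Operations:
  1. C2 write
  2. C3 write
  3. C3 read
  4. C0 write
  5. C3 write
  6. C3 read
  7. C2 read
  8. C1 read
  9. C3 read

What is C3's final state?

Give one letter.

Answer: S

Derivation:
Op 1: C2 write [C2 write: invalidate none -> C2=M] -> [I,I,M,I]
Op 2: C3 write [C3 write: invalidate ['C2=M'] -> C3=M] -> [I,I,I,M]
Op 3: C3 read [C3 read: already in M, no change] -> [I,I,I,M]
Op 4: C0 write [C0 write: invalidate ['C3=M'] -> C0=M] -> [M,I,I,I]
Op 5: C3 write [C3 write: invalidate ['C0=M'] -> C3=M] -> [I,I,I,M]
Op 6: C3 read [C3 read: already in M, no change] -> [I,I,I,M]
Op 7: C2 read [C2 read from I: others=['C3=M'] -> C2=S, others downsized to S] -> [I,I,S,S]
Op 8: C1 read [C1 read from I: others=['C2=S', 'C3=S'] -> C1=S, others downsized to S] -> [I,S,S,S]
Op 9: C3 read [C3 read: already in S, no change] -> [I,S,S,S]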